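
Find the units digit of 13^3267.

Last digits of 3^n: 3, 9, 7, 1 (period 4).
3267 mod 4 = 3, so the last digit matches 3^3 = 7.

7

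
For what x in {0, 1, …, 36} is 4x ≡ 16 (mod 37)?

4⁻¹ ≡ 28 (mod 37) because 4·28 = 112 = 3·37 + 1.
Multiplying both sides by 28: x ≡ 28·16 = 448 ≡ 4 (mod 37).
Check: 4·4 = 16 = 0·37 + 16.

4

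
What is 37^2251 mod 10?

The units digit of 37^n cycles with period 4: 7, 9, 3, 1, …
2251 mod 4 = 3, so the last digit matches 7^3 = 3.

3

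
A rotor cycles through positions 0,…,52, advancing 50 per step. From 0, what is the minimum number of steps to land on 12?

50⁻¹ ≡ 35 (mod 53) because 50·35 = 1750 = 33·53 + 1.
Multiplying both sides by 35: x ≡ 35·12 = 420 ≡ 49 (mod 53).

49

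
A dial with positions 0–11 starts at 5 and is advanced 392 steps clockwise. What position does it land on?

392 − 32·12 = 8, so 392 ≡ 8 (mod 12).
(5 + 8) mod 12 = 1.

1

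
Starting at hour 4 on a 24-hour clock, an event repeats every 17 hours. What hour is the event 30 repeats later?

10

30·17 = 510.
510 = 21·24 + 6, so 510 mod 24 = 6.
(4 + 6) mod 24 = 10.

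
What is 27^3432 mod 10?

1

The units digit of 27^n cycles with period 4: 7, 9, 3, 1, …
3432 mod 4 = 0, so the last digit matches 7^4 = 1.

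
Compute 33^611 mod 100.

17

By repeated squaring mod 100: 33^1≡33, 33^2≡89, 33^4≡21, 33^8≡41, 33^16≡81, 33^32≡61, 33^64≡21, 33^128≡41, 33^256≡81, 33^512≡61.
611 = 1 + 2 + 32 + 64 + 512, so 33^611 ≡ 33·89·61·21·61 ≡ 17 (mod 100).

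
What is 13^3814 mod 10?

9

The units digit of 13^n cycles with period 4: 3, 9, 7, 1, …
3814 leaves remainder 2 on division by 4, so 13^3814 ends in 9.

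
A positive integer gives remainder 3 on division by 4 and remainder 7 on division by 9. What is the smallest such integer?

7

x ≡ 3 (mod 4) gives x ∈ {3, 7}.
The first of these with x mod 9 = 7 is 7.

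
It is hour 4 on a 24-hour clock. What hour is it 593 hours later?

21

Dividing 593 by 24 gives quotient 24 and remainder 17.
(4 + 17) mod 24 = 21.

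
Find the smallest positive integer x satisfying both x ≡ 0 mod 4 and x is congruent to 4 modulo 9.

4

x ≡ 0 (mod 4) gives x ∈ {0, 4}.
The first of these with x mod 9 = 4 is 4.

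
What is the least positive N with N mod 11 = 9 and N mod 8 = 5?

53

x ≡ 5 (mod 8) gives x ∈ {5, 13, 21, 29, 37, 45, 53}.
The first of these with x mod 11 = 9 is 53.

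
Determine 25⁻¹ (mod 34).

25·15 = 375 = 11·34 + 1, so 25⁻¹ ≡ 15 (mod 34).

15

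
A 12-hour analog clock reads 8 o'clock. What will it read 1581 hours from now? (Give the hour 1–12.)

Dividing 1581 by 12 gives quotient 131 and remainder 9.
8 + 9 → 5 on a 12-hour dial.

5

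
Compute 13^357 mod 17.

13

Square-and-reduce mod 17: 13^1≡13, 13^2≡16, 13^4≡1, 13^8≡1, 13^16≡1, 13^32≡1, 13^64≡1, 13^128≡1, 13^256≡1.
357 = 1 + 4 + 32 + 64 + 256, so 13^357 ≡ 13·1·1·1·1 ≡ 13 (mod 17).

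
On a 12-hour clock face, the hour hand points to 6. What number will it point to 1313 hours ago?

1

Dividing 1313 by 12 gives quotient 109 and remainder 5.
6 − 5 → 1 on a 12-hour dial.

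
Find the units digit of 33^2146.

Powers of 3 mod 10 repeat with period 4: 3, 9, 7, 1.
2146 leaves remainder 2 on division by 4, so 33^2146 ends in 9.

9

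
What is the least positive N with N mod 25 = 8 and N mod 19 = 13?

108

x ≡ 13 (mod 19) gives x ∈ {13, 32, 51, 70, 89, 108}.
The first of these with x mod 25 = 8 is 108.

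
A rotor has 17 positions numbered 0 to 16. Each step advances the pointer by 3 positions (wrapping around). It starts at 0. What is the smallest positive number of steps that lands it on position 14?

16

The inverse of 3 mod 17 is 6 (since 3·6 = 18 ≡ 1).
Multiplying both sides by 6: x ≡ 6·14 = 84 ≡ 16 (mod 17).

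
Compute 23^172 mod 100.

Successive squares of 23 mod 100: 23^1≡23, 23^2≡29, 23^4≡41, 23^8≡81, 23^16≡61, 23^32≡21, 23^64≡41, 23^128≡81.
172 = 4 + 8 + 32 + 128, so 23^172 ≡ 41·81·21·81 ≡ 21 (mod 100).

21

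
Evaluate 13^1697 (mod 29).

22

Successive squares of 13 mod 29: 13^1≡13, 13^2≡24, 13^4≡25, 13^8≡16, 13^16≡24, 13^32≡25, 13^64≡16, 13^128≡24, 13^256≡25, 13^512≡16, 13^1024≡24.
1697 = 1 + 32 + 128 + 512 + 1024, so 13^1697 ≡ 13·25·24·16·24 ≡ 22 (mod 29).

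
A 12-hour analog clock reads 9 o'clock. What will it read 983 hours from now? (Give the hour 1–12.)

983 − 81·12 = 11, so 983 ≡ 11 (mod 12).
9 + 11 → 8 on a 12-hour dial.

8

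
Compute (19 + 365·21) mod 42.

40

365·21 = 7665.
7665 = 182·42 + 21, so 7665 mod 42 = 21.
(19 + 21) mod 42 = 40.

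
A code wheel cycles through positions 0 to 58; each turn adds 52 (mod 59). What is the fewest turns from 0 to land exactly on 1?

59 = 1·52 + 7
52 = 7·7 + 3
7 = 2·3 + 1
3 = 3·1 + 0
Back-substituting gives 52·42 ≡ 1 (mod 59).

42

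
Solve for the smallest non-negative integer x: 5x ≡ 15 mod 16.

3

5⁻¹ ≡ 13 (mod 16) because 5·13 = 65 = 4·16 + 1.
So x ≡ 13·15 = 195 ≡ 3 (mod 16).
Check: 5·3 = 15 = 0·16 + 15.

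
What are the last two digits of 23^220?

01

Square-and-reduce mod 100: 23^1≡23, 23^2≡29, 23^4≡41, 23^8≡81, 23^16≡61, 23^32≡21, 23^64≡41, 23^128≡81.
220 = 4 + 8 + 16 + 64 + 128, so 23^220 ≡ 41·81·61·41·81 ≡ 1 (mod 100).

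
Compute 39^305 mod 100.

By repeated squaring mod 100: 39^1≡39, 39^2≡21, 39^4≡41, 39^8≡81, 39^16≡61, 39^32≡21, 39^64≡41, 39^128≡81, 39^256≡61.
305 = 1 + 16 + 32 + 256, so 39^305 ≡ 39·61·21·61 ≡ 99 (mod 100).

99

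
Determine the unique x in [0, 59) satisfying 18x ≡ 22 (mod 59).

34

18⁻¹ ≡ 23 (mod 59) because 18·23 = 414 = 7·59 + 1.
Multiplying both sides by 23: x ≡ 23·22 = 506 ≡ 34 (mod 59).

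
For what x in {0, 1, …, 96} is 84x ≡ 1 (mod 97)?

82

84⁻¹ ≡ 82 (mod 97) because 84·82 = 6888 = 71·97 + 1.
Multiplying both sides by 82: x ≡ 82·1 = 82 ≡ 82 (mod 97).
Check: 84·82 = 6888 = 71·97 + 1.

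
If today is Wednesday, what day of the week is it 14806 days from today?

Thursday

14806 − 2115·7 = 1, so 14806 ≡ 1 (mod 7).
Wednesday + 1 day → Thursday.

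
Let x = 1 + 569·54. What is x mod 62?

569·54 = 30726.
30726 − 495·62 = 36, so 30726 ≡ 36 (mod 62).
(1 + 36) mod 62 = 37.

37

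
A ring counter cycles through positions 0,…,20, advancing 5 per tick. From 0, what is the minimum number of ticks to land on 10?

5⁻¹ ≡ 17 (mod 21) because 5·17 = 85 = 4·21 + 1.
Multiplying both sides by 17: x ≡ 17·10 = 170 ≡ 2 (mod 21).

2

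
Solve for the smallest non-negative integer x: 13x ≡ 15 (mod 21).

The inverse of 13 mod 21 is 13 (since 13·13 = 169 ≡ 1).
Multiplying both sides by 13: x ≡ 13·15 = 195 ≡ 6 (mod 21).

6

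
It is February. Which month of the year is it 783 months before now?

783 mod 12 = 3 (since 65·12 = 780).
February − 3 months → November.

November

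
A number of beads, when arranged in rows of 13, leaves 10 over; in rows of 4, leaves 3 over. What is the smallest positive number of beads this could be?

23

x ≡ 3 (mod 4) gives x ∈ {3, 7, 11, 15, 19, 23}.
The first of these with x mod 13 = 10 is 23.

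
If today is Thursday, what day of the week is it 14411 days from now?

Tuesday

14411 mod 7 = 5 (since 2058·7 = 14406).
Thursday + 5 days → Tuesday.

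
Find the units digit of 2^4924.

6

Powers of 2 mod 10 repeat with period 4: 2, 4, 8, 6.
4924 leaves remainder 0 on division by 4, so 2^4924 ends in 6.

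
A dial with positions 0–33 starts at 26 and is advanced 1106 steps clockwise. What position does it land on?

10

1106 − 32·34 = 18, so 1106 ≡ 18 (mod 34).
(26 + 18) mod 34 = 10.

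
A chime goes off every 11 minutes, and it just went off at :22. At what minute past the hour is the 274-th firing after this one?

36

274·11 = 3014.
3014 = 50·60 + 14, so 3014 mod 60 = 14.
(22 + 14) mod 60 = 36.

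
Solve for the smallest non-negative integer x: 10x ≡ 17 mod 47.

10⁻¹ ≡ 33 (mod 47) because 10·33 = 330 = 7·47 + 1.
Multiplying both sides by 33: x ≡ 33·17 = 561 ≡ 44 (mod 47).

44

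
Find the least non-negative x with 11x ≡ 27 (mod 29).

13

The inverse of 11 mod 29 is 8 (since 11·8 = 88 ≡ 1).
So x ≡ 8·27 = 216 ≡ 13 (mod 29).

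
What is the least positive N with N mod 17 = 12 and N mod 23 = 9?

x ≡ 12 (mod 17) gives x ∈ {12, 29, 46, 63, 80, 97, 114, 131, …}.
The first of these with x mod 23 = 9 is 216.

216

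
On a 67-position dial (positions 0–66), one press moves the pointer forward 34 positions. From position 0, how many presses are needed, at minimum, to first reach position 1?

2

34·2 = 68 = 1·67 + 1, so 34⁻¹ ≡ 2 (mod 67).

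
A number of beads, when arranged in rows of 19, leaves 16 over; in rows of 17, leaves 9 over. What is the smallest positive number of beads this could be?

111

Since 17·9 ≡ 1 (mod 19), take x = 9 + 17·((16−9)·9 mod 19) = 9 + 17·6 = 111.
Check: 111 mod 19 = 16, 111 mod 17 = 9.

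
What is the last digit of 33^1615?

7

Last digits of 3^n: 3, 9, 7, 1 (period 4).
1615 leaves remainder 3 on division by 4, so 33^1615 ends in 7.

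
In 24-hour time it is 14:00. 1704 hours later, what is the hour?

14

1704 − 71·24 = 0, so 1704 ≡ 0 (mod 24).
(14 + 0) mod 24 = 14.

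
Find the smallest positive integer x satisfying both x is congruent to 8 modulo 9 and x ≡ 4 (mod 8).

x ≡ 4 (mod 8) gives x ∈ {4, 12, 20, 28, 36, 44}.
The first of these with x mod 9 = 8 is 44.

44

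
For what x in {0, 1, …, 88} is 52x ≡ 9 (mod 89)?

The inverse of 52 mod 89 is 12 (since 52·12 = 624 ≡ 1).
Multiplying both sides by 12: x ≡ 12·9 = 108 ≡ 19 (mod 89).
Check: 52·19 = 988 = 11·89 + 9.

19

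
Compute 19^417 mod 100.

By repeated squaring mod 100: 19^1≡19, 19^2≡61, 19^4≡21, 19^8≡41, 19^16≡81, 19^32≡61, 19^64≡21, 19^128≡41, 19^256≡81.
Since 417 = 1 + 32 + 128 + 256 in binary, 19^417 ≡ 19·61·41·81 ≡ 39 (mod 100).

39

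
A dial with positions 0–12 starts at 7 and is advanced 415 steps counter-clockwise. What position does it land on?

8

415 mod 13 = 12 (since 31·13 = 403).
(7 − 12) mod 13 = 8.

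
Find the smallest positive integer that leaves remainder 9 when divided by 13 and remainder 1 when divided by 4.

9

Since 4·10 ≡ 1 (mod 13), take x = 1 + 4·((9−1)·10 mod 13) = 1 + 4·2 = 9.
Check: 9 mod 13 = 9, 9 mod 4 = 1.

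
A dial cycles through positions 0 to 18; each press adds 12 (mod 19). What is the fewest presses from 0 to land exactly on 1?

8

19 = 1·12 + 7
12 = 1·7 + 5
7 = 1·5 + 2
5 = 2·2 + 1
2 = 2·1 + 0
Back-substituting gives 12·8 ≡ 1 (mod 19).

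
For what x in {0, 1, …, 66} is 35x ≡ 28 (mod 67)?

41

35⁻¹ ≡ 23 (mod 67) because 35·23 = 805 = 12·67 + 1.
So x ≡ 23·28 = 644 ≡ 41 (mod 67).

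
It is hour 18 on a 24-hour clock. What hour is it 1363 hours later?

13

1363 mod 24 = 19 (since 56·24 = 1344).
(18 + 19) mod 24 = 13.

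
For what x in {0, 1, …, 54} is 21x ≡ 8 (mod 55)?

3

The inverse of 21 mod 55 is 21 (since 21·21 = 441 ≡ 1).
Multiplying both sides by 21: x ≡ 21·8 = 168 ≡ 3 (mod 55).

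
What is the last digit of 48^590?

4

Last digits of 8^n: 8, 4, 2, 6 (period 4).
590 leaves remainder 2 on division by 4, so 48^590 ends in 4.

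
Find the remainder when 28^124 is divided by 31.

By repeated squaring mod 31: 28^1≡28, 28^2≡9, 28^4≡19, 28^8≡20, 28^16≡28, 28^32≡9, 28^64≡19.
Since 124 = 4 + 8 + 16 + 32 + 64 in binary, 28^124 ≡ 19·20·28·9·19 ≡ 19 (mod 31).

19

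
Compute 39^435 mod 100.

Successive squares of 39 mod 100: 39^1≡39, 39^2≡21, 39^4≡41, 39^8≡81, 39^16≡61, 39^32≡21, 39^64≡41, 39^128≡81, 39^256≡61.
Since 435 = 1 + 2 + 16 + 32 + 128 + 256 in binary, 39^435 ≡ 39·21·61·21·81·61 ≡ 99 (mod 100).

99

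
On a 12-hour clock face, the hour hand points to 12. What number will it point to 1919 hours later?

Dividing 1919 by 12 gives quotient 159 and remainder 11.
12 + 11 → 11 on a 12-hour dial.

11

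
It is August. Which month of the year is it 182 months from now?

October

182 = 15·12 + 2, so 182 mod 12 = 2.
August + 2 months → October.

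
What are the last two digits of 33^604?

21

Square-and-reduce mod 100: 33^1≡33, 33^2≡89, 33^4≡21, 33^8≡41, 33^16≡81, 33^32≡61, 33^64≡21, 33^128≡41, 33^256≡81, 33^512≡61.
Since 604 = 4 + 8 + 16 + 64 + 512 in binary, 33^604 ≡ 21·41·81·21·61 ≡ 21 (mod 100).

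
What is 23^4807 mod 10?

Last digits of 3^n: 3, 9, 7, 1 (period 4).
4807 leaves remainder 3 on division by 4, so 23^4807 ends in 7.

7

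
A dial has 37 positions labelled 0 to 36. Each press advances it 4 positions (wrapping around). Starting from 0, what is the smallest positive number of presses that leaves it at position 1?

37 = 9·4 + 1
4 = 4·1 + 0
Back-substituting gives 4·28 ≡ 1 (mod 37).

28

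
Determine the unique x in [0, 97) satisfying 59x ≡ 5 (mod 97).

79

The inverse of 59 mod 97 is 74 (since 59·74 = 4366 ≡ 1).
Multiplying both sides by 74: x ≡ 74·5 = 370 ≡ 79 (mod 97).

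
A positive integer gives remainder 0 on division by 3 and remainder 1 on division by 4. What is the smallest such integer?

x ≡ 0 (mod 3) gives x ∈ {0, 3, 6, 9}.
The first of these with x mod 4 = 1 is 9.

9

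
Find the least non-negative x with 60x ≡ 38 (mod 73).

The inverse of 60 mod 73 is 28 (since 60·28 = 1680 ≡ 1).
Multiplying both sides by 28: x ≡ 28·38 = 1064 ≡ 42 (mod 73).
Check: 60·42 = 2520 = 34·73 + 38.

42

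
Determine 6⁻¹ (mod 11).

2

11 = 1·6 + 5
6 = 1·5 + 1
5 = 5·1 + 0
Back-substituting gives 6·2 ≡ 1 (mod 11).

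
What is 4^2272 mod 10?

6

Last digits of 4^n: 4, 6 (period 2).
2272 leaves remainder 0 on division by 2, so 4^2272 ends in 6.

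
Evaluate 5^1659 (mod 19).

Square-and-reduce mod 19: 5^1≡5, 5^2≡6, 5^4≡17, 5^8≡4, 5^16≡16, 5^32≡9, 5^64≡5, 5^128≡6, 5^256≡17, 5^512≡4, 5^1024≡16.
1659 = 1 + 2 + 8 + 16 + 32 + 64 + 512 + 1024, so 5^1659 ≡ 5·6·4·16·9·5·4·16 ≡ 11 (mod 19).

11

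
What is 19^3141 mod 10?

9

Last digits of 9^n: 9, 1 (period 2).
3141 leaves remainder 1 on division by 2, so 19^3141 ends in 9.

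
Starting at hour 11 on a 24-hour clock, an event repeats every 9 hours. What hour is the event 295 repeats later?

2

295·9 = 2655.
2655 mod 24 = 15 (since 110·24 = 2640).
(11 + 15) mod 24 = 2.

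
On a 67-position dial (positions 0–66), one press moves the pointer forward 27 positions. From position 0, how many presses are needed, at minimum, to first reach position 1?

5

67 = 2·27 + 13
27 = 2·13 + 1
13 = 13·1 + 0
Back-substituting gives 27·5 ≡ 1 (mod 67).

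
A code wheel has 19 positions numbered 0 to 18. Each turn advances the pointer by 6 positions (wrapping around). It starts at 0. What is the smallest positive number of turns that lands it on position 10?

The inverse of 6 mod 19 is 16 (since 6·16 = 96 ≡ 1).
So x ≡ 16·10 = 160 ≡ 8 (mod 19).
Check: 6·8 = 48 = 2·19 + 10.

8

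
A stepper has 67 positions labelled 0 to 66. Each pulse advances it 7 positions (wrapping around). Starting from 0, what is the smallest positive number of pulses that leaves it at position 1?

48

67 = 9·7 + 4
7 = 1·4 + 3
4 = 1·3 + 1
3 = 3·1 + 0
Back-substituting gives 7·48 ≡ 1 (mod 67).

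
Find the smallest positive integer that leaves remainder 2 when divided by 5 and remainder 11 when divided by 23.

57

x ≡ 2 (mod 5) gives x ∈ {2, 7, 12, 17, 22, 27, 32, 37, …}.
The first of these with x mod 23 = 11 is 57.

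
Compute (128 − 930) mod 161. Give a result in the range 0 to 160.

3

930 mod 161 = 125 (since 5·161 = 805).
(128 − 125) mod 161 = 3.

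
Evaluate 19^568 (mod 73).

By repeated squaring mod 73: 19^1≡19, 19^2≡69, 19^4≡16, 19^8≡37, 19^16≡55, 19^32≡32, 19^64≡2, 19^128≡4, 19^256≡16, 19^512≡37.
Since 568 = 8 + 16 + 32 + 512 in binary, 19^568 ≡ 37·55·32·37 ≡ 2 (mod 73).

2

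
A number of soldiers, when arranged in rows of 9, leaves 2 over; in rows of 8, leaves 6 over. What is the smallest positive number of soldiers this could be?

Since 8·8 ≡ 1 (mod 9), take x = 6 + 8·((2−6)·8 mod 9) = 6 + 8·4 = 38.
Check: 38 mod 9 = 2, 38 mod 8 = 6.

38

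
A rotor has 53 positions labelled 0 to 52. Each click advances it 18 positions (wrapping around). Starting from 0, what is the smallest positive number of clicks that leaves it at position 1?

3

53 = 2·18 + 17
18 = 1·17 + 1
17 = 17·1 + 0
Back-substituting gives 18·3 ≡ 1 (mod 53).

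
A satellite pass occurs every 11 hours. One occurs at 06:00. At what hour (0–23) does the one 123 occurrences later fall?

123·11 = 1353.
Dividing 1353 by 24 gives quotient 56 and remainder 9.
(6 + 9) mod 24 = 15.

15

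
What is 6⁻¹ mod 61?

61 = 10·6 + 1
6 = 6·1 + 0
Back-substituting gives 6·51 ≡ 1 (mod 61).

51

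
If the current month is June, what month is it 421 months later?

July

421 = 35·12 + 1, so 421 mod 12 = 1.
June + 1 month → July.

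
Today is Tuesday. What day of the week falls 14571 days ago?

Friday

14571 − 2081·7 = 4, so 14571 ≡ 4 (mod 7).
Tuesday − 4 days → Friday.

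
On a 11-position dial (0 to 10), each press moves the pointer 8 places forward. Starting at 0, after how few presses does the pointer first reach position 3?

10

8⁻¹ ≡ 7 (mod 11) because 8·7 = 56 = 5·11 + 1.
So x ≡ 7·3 = 21 ≡ 10 (mod 11).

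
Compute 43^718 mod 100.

Square-and-reduce mod 100: 43^1≡43, 43^2≡49, 43^4≡1, 43^8≡1, 43^16≡1, 43^32≡1, 43^64≡1, 43^128≡1, 43^256≡1, 43^512≡1.
Since 718 = 2 + 4 + 8 + 64 + 128 + 512 in binary, 43^718 ≡ 49·1·1·1·1·1 ≡ 49 (mod 100).

49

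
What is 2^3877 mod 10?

2

Powers of 2 mod 10 repeat with period 4: 2, 4, 8, 6.
3877 mod 4 = 1, so the last digit matches 2^1 = 2.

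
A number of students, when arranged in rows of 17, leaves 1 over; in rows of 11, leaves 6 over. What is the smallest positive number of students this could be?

x ≡ 6 (mod 11) gives x ∈ {6, 17, 28, 39, 50, 61, 72, 83, …}.
The first of these with x mod 17 = 1 is 171.

171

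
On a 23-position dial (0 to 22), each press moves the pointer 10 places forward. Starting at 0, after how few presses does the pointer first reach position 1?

The inverse of 10 mod 23 is 7 (since 10·7 = 70 ≡ 1).
So x ≡ 7·1 = 7 ≡ 7 (mod 23).
Check: 10·7 = 70 = 3·23 + 1.

7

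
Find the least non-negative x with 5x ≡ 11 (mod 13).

The inverse of 5 mod 13 is 8 (since 5·8 = 40 ≡ 1).
So x ≡ 8·11 = 88 ≡ 10 (mod 13).
Check: 5·10 = 50 = 3·13 + 11.

10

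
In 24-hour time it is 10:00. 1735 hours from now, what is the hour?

17

1735 = 72·24 + 7, so 1735 mod 24 = 7.
(10 + 7) mod 24 = 17.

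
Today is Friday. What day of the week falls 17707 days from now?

Tuesday

Dividing 17707 by 7 gives quotient 2529 and remainder 4.
Friday + 4 days → Tuesday.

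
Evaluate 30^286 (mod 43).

17

By repeated squaring mod 43: 30^1≡30, 30^2≡40, 30^4≡9, 30^8≡38, 30^16≡25, 30^32≡23, 30^64≡13, 30^128≡40, 30^256≡9.
286 = 2 + 4 + 8 + 16 + 256, so 30^286 ≡ 40·9·38·25·9 ≡ 17 (mod 43).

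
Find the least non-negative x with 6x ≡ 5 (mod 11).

10

6⁻¹ ≡ 2 (mod 11) because 6·2 = 12 = 1·11 + 1.
Multiplying both sides by 2: x ≡ 2·5 = 10 ≡ 10 (mod 11).
Check: 6·10 = 60 = 5·11 + 5.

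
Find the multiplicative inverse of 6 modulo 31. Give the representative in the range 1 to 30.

26

31 = 5·6 + 1
6 = 6·1 + 0
Back-substituting gives 6·26 ≡ 1 (mod 31).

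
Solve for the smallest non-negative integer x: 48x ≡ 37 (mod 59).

2

48⁻¹ ≡ 16 (mod 59) because 48·16 = 768 = 13·59 + 1.
So x ≡ 16·37 = 592 ≡ 2 (mod 59).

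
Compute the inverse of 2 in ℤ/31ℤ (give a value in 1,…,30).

16

31 = 15·2 + 1
2 = 2·1 + 0
Back-substituting gives 2·16 ≡ 1 (mod 31).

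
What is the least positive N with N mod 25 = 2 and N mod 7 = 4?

Since 7·18 ≡ 1 (mod 25), take x = 4 + 7·((2−4)·18 mod 25) = 4 + 7·14 = 102.
Check: 102 mod 25 = 2, 102 mod 7 = 4.

102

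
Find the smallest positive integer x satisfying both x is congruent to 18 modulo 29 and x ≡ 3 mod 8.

163

x ≡ 3 (mod 8) gives x ∈ {3, 11, 19, 27, 35, 43, 51, 59, …}.
The first of these with x mod 29 = 18 is 163.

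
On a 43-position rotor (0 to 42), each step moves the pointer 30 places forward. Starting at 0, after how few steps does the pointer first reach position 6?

26

The inverse of 30 mod 43 is 33 (since 30·33 = 990 ≡ 1).
Multiplying both sides by 33: x ≡ 33·6 = 198 ≡ 26 (mod 43).
Check: 30·26 = 780 = 18·43 + 6.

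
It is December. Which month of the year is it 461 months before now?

July

Dividing 461 by 12 gives quotient 38 and remainder 5.
December − 5 months → July.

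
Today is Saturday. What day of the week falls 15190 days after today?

Saturday

15190 = 2170·7 + 0, so 15190 mod 7 = 0.
Saturday + 0 days → Saturday.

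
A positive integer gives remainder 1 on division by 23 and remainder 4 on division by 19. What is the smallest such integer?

346

Since 19·17 ≡ 1 (mod 23), take x = 4 + 19·((1−4)·17 mod 23) = 4 + 19·18 = 346.
Check: 346 mod 23 = 1, 346 mod 19 = 4.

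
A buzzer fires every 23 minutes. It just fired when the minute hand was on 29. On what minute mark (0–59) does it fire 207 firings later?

50

207·23 = 4761.
4761 = 79·60 + 21, so 4761 mod 60 = 21.
(29 + 21) mod 60 = 50.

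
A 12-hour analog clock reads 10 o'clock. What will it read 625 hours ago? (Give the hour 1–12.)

Dividing 625 by 12 gives quotient 52 and remainder 1.
10 − 1 → 9 on a 12-hour dial.

9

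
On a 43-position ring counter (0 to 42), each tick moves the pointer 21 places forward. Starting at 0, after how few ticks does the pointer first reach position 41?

4

21⁻¹ ≡ 41 (mod 43) because 21·41 = 861 = 20·43 + 1.
So x ≡ 41·41 = 1681 ≡ 4 (mod 43).
Check: 21·4 = 84 = 1·43 + 41.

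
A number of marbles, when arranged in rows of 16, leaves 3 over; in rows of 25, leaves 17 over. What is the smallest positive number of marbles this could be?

67

x ≡ 3 (mod 16) gives x ∈ {3, 19, 35, 51, 67}.
The first of these with x mod 25 = 17 is 67.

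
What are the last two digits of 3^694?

69

Successive squares of 3 mod 100: 3^1≡3, 3^2≡9, 3^4≡81, 3^8≡61, 3^16≡21, 3^32≡41, 3^64≡81, 3^128≡61, 3^256≡21, 3^512≡41.
Since 694 = 2 + 4 + 16 + 32 + 128 + 512 in binary, 3^694 ≡ 9·81·21·41·61·41 ≡ 69 (mod 100).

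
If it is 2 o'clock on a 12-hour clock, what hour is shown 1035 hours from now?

5

1035 = 86·12 + 3, so 1035 mod 12 = 3.
2 + 3 → 5 on a 12-hour dial.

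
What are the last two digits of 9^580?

01

By repeated squaring mod 100: 9^1≡9, 9^2≡81, 9^4≡61, 9^8≡21, 9^16≡41, 9^32≡81, 9^64≡61, 9^128≡21, 9^256≡41, 9^512≡81.
580 = 4 + 64 + 512, so 9^580 ≡ 61·61·81 ≡ 1 (mod 100).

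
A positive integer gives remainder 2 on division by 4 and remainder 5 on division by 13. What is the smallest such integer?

x ≡ 2 (mod 4) gives x ∈ {2, 6, 10, 14, 18}.
The first of these with x mod 13 = 5 is 18.

18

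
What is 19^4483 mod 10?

Powers of 9 mod 10 repeat with period 2: 9, 1.
4483 mod 2 = 1, so the last digit matches 9^1 = 9.

9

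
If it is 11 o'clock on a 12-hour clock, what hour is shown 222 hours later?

222 mod 12 = 6 (since 18·12 = 216).
11 + 6 → 5 on a 12-hour dial.

5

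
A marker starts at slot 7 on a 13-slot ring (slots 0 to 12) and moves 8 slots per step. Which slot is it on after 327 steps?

327·8 = 2616.
2616 − 201·13 = 3, so 2616 ≡ 3 (mod 13).
(7 + 3) mod 13 = 10.

10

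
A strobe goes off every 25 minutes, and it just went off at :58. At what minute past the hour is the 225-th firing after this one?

43

225·25 = 5625.
5625 mod 60 = 45 (since 93·60 = 5580).
(58 + 45) mod 60 = 43.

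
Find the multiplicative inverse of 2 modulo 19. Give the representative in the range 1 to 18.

2·10 = 20 = 1·19 + 1, so 2⁻¹ ≡ 10 (mod 19).

10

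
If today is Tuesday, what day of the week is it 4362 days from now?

Dividing 4362 by 7 gives quotient 623 and remainder 1.
Tuesday + 1 day → Wednesday.

Wednesday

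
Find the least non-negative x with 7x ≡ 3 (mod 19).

7⁻¹ ≡ 11 (mod 19) because 7·11 = 77 = 4·19 + 1.
Multiplying both sides by 11: x ≡ 11·3 = 33 ≡ 14 (mod 19).
Check: 7·14 = 98 = 5·19 + 3.

14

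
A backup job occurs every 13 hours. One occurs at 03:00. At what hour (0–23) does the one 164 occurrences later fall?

164·13 = 2132.
2132 − 88·24 = 20, so 2132 ≡ 20 (mod 24).
(3 + 20) mod 24 = 23.

23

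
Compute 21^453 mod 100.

Square-and-reduce mod 100: 21^1≡21, 21^2≡41, 21^4≡81, 21^8≡61, 21^16≡21, 21^32≡41, 21^64≡81, 21^128≡61, 21^256≡21.
453 = 1 + 4 + 64 + 128 + 256, so 21^453 ≡ 21·81·81·61·21 ≡ 61 (mod 100).

61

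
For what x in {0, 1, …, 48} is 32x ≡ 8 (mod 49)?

32⁻¹ ≡ 23 (mod 49) because 32·23 = 736 = 15·49 + 1.
Multiplying both sides by 23: x ≡ 23·8 = 184 ≡ 37 (mod 49).

37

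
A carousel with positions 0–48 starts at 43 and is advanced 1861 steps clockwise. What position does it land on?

42

Dividing 1861 by 49 gives quotient 37 and remainder 48.
(43 + 48) mod 49 = 42.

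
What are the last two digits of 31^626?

By repeated squaring mod 100: 31^1≡31, 31^2≡61, 31^4≡21, 31^8≡41, 31^16≡81, 31^32≡61, 31^64≡21, 31^128≡41, 31^256≡81, 31^512≡61.
Since 626 = 2 + 16 + 32 + 64 + 512 in binary, 31^626 ≡ 61·81·61·21·61 ≡ 81 (mod 100).

81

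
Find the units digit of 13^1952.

1

Last digits of 3^n: 3, 9, 7, 1 (period 4).
1952 mod 4 = 0, so the last digit matches 3^4 = 1.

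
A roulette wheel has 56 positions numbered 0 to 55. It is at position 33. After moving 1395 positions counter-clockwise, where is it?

38

1395 = 24·56 + 51, so 1395 mod 56 = 51.
(33 − 51) mod 56 = 38.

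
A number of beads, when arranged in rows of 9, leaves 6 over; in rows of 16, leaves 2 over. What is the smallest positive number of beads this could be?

x ≡ 6 (mod 9) gives x ∈ {6, 15, 24, 33, 42, 51, 60, 69, …}.
The first of these with x mod 16 = 2 is 114.

114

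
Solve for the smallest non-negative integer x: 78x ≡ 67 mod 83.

53

78⁻¹ ≡ 33 (mod 83) because 78·33 = 2574 = 31·83 + 1.
So x ≡ 33·67 = 2211 ≡ 53 (mod 83).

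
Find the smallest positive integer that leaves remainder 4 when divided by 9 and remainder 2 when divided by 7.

58

x ≡ 2 (mod 7) gives x ∈ {2, 9, 16, 23, 30, 37, 44, 51, …}.
The first of these with x mod 9 = 4 is 58.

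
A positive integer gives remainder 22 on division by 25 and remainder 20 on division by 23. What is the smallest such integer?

x ≡ 20 (mod 23) gives x ∈ {20, 43, 66, 89, 112, 135, 158, 181, …}.
The first of these with x mod 25 = 22 is 572.

572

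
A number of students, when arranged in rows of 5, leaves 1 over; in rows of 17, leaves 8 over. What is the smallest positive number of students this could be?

x ≡ 1 (mod 5) gives x ∈ {1, 6, 11, 16, 21, 26, 31, 36, …}.
The first of these with x mod 17 = 8 is 76.

76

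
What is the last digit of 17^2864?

1

The units digit of 17^n cycles with period 4: 7, 9, 3, 1, …
2864 mod 4 = 0, so the last digit matches 7^4 = 1.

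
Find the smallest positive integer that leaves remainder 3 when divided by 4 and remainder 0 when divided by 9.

Since 9·1 ≡ 1 (mod 4), take x = 0 + 9·((3−0)·1 mod 4) = 0 + 9·3 = 27.
Check: 27 mod 4 = 3, 27 mod 9 = 0.

27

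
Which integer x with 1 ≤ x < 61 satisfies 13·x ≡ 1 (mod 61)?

61 = 4·13 + 9
13 = 1·9 + 4
9 = 2·4 + 1
4 = 4·1 + 0
Back-substituting gives 13·47 ≡ 1 (mod 61).

47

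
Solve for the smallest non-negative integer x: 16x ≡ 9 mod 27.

16⁻¹ ≡ 22 (mod 27) because 16·22 = 352 = 13·27 + 1.
Multiplying both sides by 22: x ≡ 22·9 = 198 ≡ 9 (mod 27).

9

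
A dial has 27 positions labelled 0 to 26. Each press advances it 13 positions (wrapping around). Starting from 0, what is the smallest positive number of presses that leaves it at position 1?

27 = 2·13 + 1
13 = 13·1 + 0
Back-substituting gives 13·25 ≡ 1 (mod 27).

25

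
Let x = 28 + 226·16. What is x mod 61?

45

226·16 = 3616.
3616 = 59·61 + 17, so 3616 mod 61 = 17.
(28 + 17) mod 61 = 45.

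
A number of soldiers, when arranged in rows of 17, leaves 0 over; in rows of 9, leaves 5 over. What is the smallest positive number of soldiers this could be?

68

Since 9·2 ≡ 1 (mod 17), take x = 5 + 9·((0−5)·2 mod 17) = 5 + 9·7 = 68.
Check: 68 mod 17 = 0, 68 mod 9 = 5.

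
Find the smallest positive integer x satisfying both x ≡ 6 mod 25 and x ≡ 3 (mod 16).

131

x ≡ 3 (mod 16) gives x ∈ {3, 19, 35, 51, 67, 83, 99, 115, …}.
The first of these with x mod 25 = 6 is 131.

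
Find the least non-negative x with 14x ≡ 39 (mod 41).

35

14⁻¹ ≡ 3 (mod 41) because 14·3 = 42 = 1·41 + 1.
Multiplying both sides by 3: x ≡ 3·39 = 117 ≡ 35 (mod 41).
Check: 14·35 = 490 = 11·41 + 39.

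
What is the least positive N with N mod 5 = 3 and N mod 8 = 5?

Since 8·2 ≡ 1 (mod 5), take x = 5 + 8·((3−5)·2 mod 5) = 5 + 8·1 = 13.
Check: 13 mod 5 = 3, 13 mod 8 = 5.

13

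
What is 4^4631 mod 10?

4

Powers of 4 mod 10 repeat with period 2: 4, 6.
4631 mod 2 = 1, so the last digit matches 4^1 = 4.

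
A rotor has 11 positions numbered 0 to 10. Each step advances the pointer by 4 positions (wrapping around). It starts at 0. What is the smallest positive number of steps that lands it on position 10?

8

4⁻¹ ≡ 3 (mod 11) because 4·3 = 12 = 1·11 + 1.
So x ≡ 3·10 = 30 ≡ 8 (mod 11).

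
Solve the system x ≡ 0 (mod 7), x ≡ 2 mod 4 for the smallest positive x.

x ≡ 2 (mod 4) gives x ∈ {2, 6, 10, 14}.
The first of these with x mod 7 = 0 is 14.

14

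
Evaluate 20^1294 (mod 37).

Successive squares of 20 mod 37: 20^1≡20, 20^2≡30, 20^4≡12, 20^8≡33, 20^16≡16, 20^32≡34, 20^64≡9, 20^128≡7, 20^256≡12, 20^512≡33, 20^1024≡16.
1294 = 2 + 4 + 8 + 256 + 1024, so 20^1294 ≡ 30·12·33·12·16 ≡ 21 (mod 37).

21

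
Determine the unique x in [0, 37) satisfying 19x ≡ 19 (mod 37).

19⁻¹ ≡ 2 (mod 37) because 19·2 = 38 = 1·37 + 1.
Multiplying both sides by 2: x ≡ 2·19 = 38 ≡ 1 (mod 37).

1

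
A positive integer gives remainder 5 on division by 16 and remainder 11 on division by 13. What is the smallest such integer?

Since 13·5 ≡ 1 (mod 16), take x = 11 + 13·((5−11)·5 mod 16) = 11 + 13·2 = 37.
Check: 37 mod 16 = 5, 37 mod 13 = 11.

37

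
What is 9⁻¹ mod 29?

13

29 = 3·9 + 2
9 = 4·2 + 1
2 = 2·1 + 0
Back-substituting gives 9·13 ≡ 1 (mod 29).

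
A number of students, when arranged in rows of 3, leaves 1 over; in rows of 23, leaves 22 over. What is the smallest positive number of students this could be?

22

Since 23·2 ≡ 1 (mod 3), take x = 22 + 23·((1−22)·2 mod 3) = 22 + 23·0 = 22.
Check: 22 mod 3 = 1, 22 mod 23 = 22.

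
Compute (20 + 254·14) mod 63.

254·14 = 3556.
Dividing 3556 by 63 gives quotient 56 and remainder 28.
(20 + 28) mod 63 = 48.

48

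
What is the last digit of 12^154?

The units digit of 12^n cycles with period 4: 2, 4, 8, 6, …
154 mod 4 = 2, so the last digit matches 2^2 = 4.

4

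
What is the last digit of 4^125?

The units digit of 4^n cycles with period 2: 4, 6, …
125 mod 2 = 1, so the last digit matches 4^1 = 4.

4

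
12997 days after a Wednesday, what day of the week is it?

12997 − 1856·7 = 5, so 12997 ≡ 5 (mod 7).
Wednesday + 5 days → Monday.

Monday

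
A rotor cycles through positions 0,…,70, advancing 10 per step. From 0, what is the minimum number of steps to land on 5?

36

10⁻¹ ≡ 64 (mod 71) because 10·64 = 640 = 9·71 + 1.
Multiplying both sides by 64: x ≡ 64·5 = 320 ≡ 36 (mod 71).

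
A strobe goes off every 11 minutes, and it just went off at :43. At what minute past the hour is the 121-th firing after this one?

54

121·11 = 1331.
1331 = 22·60 + 11, so 1331 mod 60 = 11.
(43 + 11) mod 60 = 54.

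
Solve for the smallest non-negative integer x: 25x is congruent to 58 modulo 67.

The inverse of 25 mod 67 is 59 (since 25·59 = 1475 ≡ 1).
So x ≡ 59·58 = 3422 ≡ 5 (mod 67).

5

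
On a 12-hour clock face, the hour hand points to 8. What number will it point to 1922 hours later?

1922 = 160·12 + 2, so 1922 mod 12 = 2.
8 + 2 → 10 on a 12-hour dial.

10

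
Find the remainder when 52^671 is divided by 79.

64

Successive squares of 52 mod 79: 52^1≡52, 52^2≡18, 52^4≡8, 52^8≡64, 52^16≡67, 52^32≡65, 52^64≡38, 52^128≡22, 52^256≡10, 52^512≡21.
671 = 1 + 2 + 4 + 8 + 16 + 128 + 512, so 52^671 ≡ 52·18·8·64·67·22·21 ≡ 64 (mod 79).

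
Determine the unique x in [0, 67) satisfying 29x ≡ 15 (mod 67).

19

The inverse of 29 mod 67 is 37 (since 29·37 = 1073 ≡ 1).
Multiplying both sides by 37: x ≡ 37·15 = 555 ≡ 19 (mod 67).
Check: 29·19 = 551 = 8·67 + 15.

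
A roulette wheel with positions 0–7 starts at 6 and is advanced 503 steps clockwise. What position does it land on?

5

503 mod 8 = 7 (since 62·8 = 496).
(6 + 7) mod 8 = 5.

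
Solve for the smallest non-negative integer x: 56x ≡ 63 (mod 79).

11

The inverse of 56 mod 79 is 24 (since 56·24 = 1344 ≡ 1).
Multiplying both sides by 24: x ≡ 24·63 = 1512 ≡ 11 (mod 79).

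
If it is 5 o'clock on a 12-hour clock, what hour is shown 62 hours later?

7

62 − 5·12 = 2, so 62 ≡ 2 (mod 12).
5 + 2 → 7 on a 12-hour dial.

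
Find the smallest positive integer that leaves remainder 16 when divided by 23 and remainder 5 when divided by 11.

x ≡ 5 (mod 11) gives x ∈ {5, 16}.
The first of these with x mod 23 = 16 is 16.

16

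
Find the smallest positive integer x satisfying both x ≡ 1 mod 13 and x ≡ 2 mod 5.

Since 5·8 ≡ 1 (mod 13), take x = 2 + 5·((1−2)·8 mod 13) = 2 + 5·5 = 27.
Check: 27 mod 13 = 1, 27 mod 5 = 2.

27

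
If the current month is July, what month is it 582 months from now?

January

Dividing 582 by 12 gives quotient 48 and remainder 6.
July + 6 months → January.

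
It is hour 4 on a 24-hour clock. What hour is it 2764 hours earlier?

2764 mod 24 = 4 (since 115·24 = 2760).
(4 − 4) mod 24 = 0.

0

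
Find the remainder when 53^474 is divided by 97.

50

By repeated squaring mod 97: 53^1≡53, 53^2≡93, 53^4≡16, 53^8≡62, 53^16≡61, 53^32≡35, 53^64≡61, 53^128≡35, 53^256≡61.
474 = 2 + 8 + 16 + 64 + 128 + 256, so 53^474 ≡ 93·62·61·61·35·61 ≡ 50 (mod 97).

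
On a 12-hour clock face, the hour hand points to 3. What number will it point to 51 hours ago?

12

51 − 4·12 = 3, so 51 ≡ 3 (mod 12).
3 − 3 → 12 on a 12-hour dial.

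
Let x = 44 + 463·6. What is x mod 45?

32

463·6 = 2778.
Dividing 2778 by 45 gives quotient 61 and remainder 33.
(44 + 33) mod 45 = 32.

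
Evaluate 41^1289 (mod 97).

Successive squares of 41 mod 97: 41^1≡41, 41^2≡32, 41^4≡54, 41^8≡6, 41^16≡36, 41^32≡35, 41^64≡61, 41^128≡35, 41^256≡61, 41^512≡35, 41^1024≡61.
Since 1289 = 1 + 8 + 256 + 1024 in binary, 41^1289 ≡ 41·6·61·61 ≡ 74 (mod 97).

74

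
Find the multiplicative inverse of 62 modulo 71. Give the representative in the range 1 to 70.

63

71 = 1·62 + 9
62 = 6·9 + 8
9 = 1·8 + 1
8 = 8·1 + 0
Back-substituting gives 62·63 ≡ 1 (mod 71).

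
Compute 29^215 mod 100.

49

Square-and-reduce mod 100: 29^1≡29, 29^2≡41, 29^4≡81, 29^8≡61, 29^16≡21, 29^32≡41, 29^64≡81, 29^128≡61.
Since 215 = 1 + 2 + 4 + 16 + 64 + 128 in binary, 29^215 ≡ 29·41·81·21·81·61 ≡ 49 (mod 100).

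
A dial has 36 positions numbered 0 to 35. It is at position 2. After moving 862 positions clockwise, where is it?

0

Dividing 862 by 36 gives quotient 23 and remainder 34.
(2 + 34) mod 36 = 0.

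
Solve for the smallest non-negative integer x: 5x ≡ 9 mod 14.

13

5⁻¹ ≡ 3 (mod 14) because 5·3 = 15 = 1·14 + 1.
Multiplying both sides by 3: x ≡ 3·9 = 27 ≡ 13 (mod 14).
Check: 5·13 = 65 = 4·14 + 9.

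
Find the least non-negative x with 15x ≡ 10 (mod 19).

15⁻¹ ≡ 14 (mod 19) because 15·14 = 210 = 11·19 + 1.
Multiplying both sides by 14: x ≡ 14·10 = 140 ≡ 7 (mod 19).

7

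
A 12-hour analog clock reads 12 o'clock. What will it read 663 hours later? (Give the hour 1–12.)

663 mod 12 = 3 (since 55·12 = 660).
12 + 3 → 3 on a 12-hour dial.

3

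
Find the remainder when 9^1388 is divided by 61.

Successive squares of 9 mod 61: 9^1≡9, 9^2≡20, 9^4≡34, 9^8≡58, 9^16≡9, 9^32≡20, 9^64≡34, 9^128≡58, 9^256≡9, 9^512≡20, 9^1024≡34.
Since 1388 = 4 + 8 + 32 + 64 + 256 + 1024 in binary, 9^1388 ≡ 34·58·20·34·9·34 ≡ 58 (mod 61).

58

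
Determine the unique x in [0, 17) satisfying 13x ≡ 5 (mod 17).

3

The inverse of 13 mod 17 is 4 (since 13·4 = 52 ≡ 1).
So x ≡ 4·5 = 20 ≡ 3 (mod 17).
Check: 13·3 = 39 = 2·17 + 5.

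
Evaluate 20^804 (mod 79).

By repeated squaring mod 79: 20^1≡20, 20^2≡5, 20^4≡25, 20^8≡72, 20^16≡49, 20^32≡31, 20^64≡13, 20^128≡11, 20^256≡42, 20^512≡26.
804 = 4 + 32 + 256 + 512, so 20^804 ≡ 25·31·42·26 ≡ 52 (mod 79).

52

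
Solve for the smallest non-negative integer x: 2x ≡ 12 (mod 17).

6

The inverse of 2 mod 17 is 9 (since 2·9 = 18 ≡ 1).
Multiplying both sides by 9: x ≡ 9·12 = 108 ≡ 6 (mod 17).
Check: 2·6 = 12 = 0·17 + 12.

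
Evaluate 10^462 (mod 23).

1

Square-and-reduce mod 23: 10^1≡10, 10^2≡8, 10^4≡18, 10^8≡2, 10^16≡4, 10^32≡16, 10^64≡3, 10^128≡9, 10^256≡12.
Since 462 = 2 + 4 + 8 + 64 + 128 + 256 in binary, 10^462 ≡ 8·18·2·3·9·12 ≡ 1 (mod 23).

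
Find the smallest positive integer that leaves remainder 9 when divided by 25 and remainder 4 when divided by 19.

Since 19·4 ≡ 1 (mod 25), take x = 4 + 19·((9−4)·4 mod 25) = 4 + 19·20 = 384.
Check: 384 mod 25 = 9, 384 mod 19 = 4.

384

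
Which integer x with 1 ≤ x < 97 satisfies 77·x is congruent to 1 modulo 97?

63

97 = 1·77 + 20
77 = 3·20 + 17
20 = 1·17 + 3
17 = 5·3 + 2
3 = 1·2 + 1
2 = 2·1 + 0
Back-substituting gives 77·63 ≡ 1 (mod 97).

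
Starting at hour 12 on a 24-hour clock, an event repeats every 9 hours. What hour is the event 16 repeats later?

16·9 = 144.
144 − 6·24 = 0, so 144 ≡ 0 (mod 24).
(12 + 0) mod 24 = 12.

12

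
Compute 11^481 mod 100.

By repeated squaring mod 100: 11^1≡11, 11^2≡21, 11^4≡41, 11^8≡81, 11^16≡61, 11^32≡21, 11^64≡41, 11^128≡81, 11^256≡61.
Since 481 = 1 + 32 + 64 + 128 + 256 in binary, 11^481 ≡ 11·21·41·81·61 ≡ 11 (mod 100).

11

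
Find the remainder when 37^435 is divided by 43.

42

By repeated squaring mod 43: 37^1≡37, 37^2≡36, 37^4≡6, 37^8≡36, 37^16≡6, 37^32≡36, 37^64≡6, 37^128≡36, 37^256≡6.
Since 435 = 1 + 2 + 16 + 32 + 128 + 256 in binary, 37^435 ≡ 37·36·6·36·36·6 ≡ 42 (mod 43).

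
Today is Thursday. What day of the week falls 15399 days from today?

Wednesday

15399 − 2199·7 = 6, so 15399 ≡ 6 (mod 7).
Thursday + 6 days → Wednesday.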